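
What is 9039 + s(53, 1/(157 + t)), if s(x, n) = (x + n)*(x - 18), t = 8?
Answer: 359509/33 ≈ 10894.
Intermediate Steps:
s(x, n) = (-18 + x)*(n + x) (s(x, n) = (n + x)*(-18 + x) = (-18 + x)*(n + x))
9039 + s(53, 1/(157 + t)) = 9039 + (53² - 18/(157 + 8) - 18*53 + 53/(157 + 8)) = 9039 + (2809 - 18/165 - 954 + 53/165) = 9039 + (2809 - 18*1/165 - 954 + (1/165)*53) = 9039 + (2809 - 6/55 - 954 + 53/165) = 9039 + 61222/33 = 359509/33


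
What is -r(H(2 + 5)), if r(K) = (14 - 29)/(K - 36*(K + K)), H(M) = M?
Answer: -15/497 ≈ -0.030181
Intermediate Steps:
r(K) = 15/(71*K) (r(K) = -15/(K - 72*K) = -15*(-1/(71*K)) = -(-15)/(71*K) = 15/(71*K))
-r(H(2 + 5)) = -15/(71*(2 + 5)) = -15/(71*7) = -1*15/497 = -15/497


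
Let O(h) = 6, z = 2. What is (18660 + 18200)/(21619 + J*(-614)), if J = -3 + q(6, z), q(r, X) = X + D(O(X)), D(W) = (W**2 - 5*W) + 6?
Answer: 7372/2973 ≈ 2.4796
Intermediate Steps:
D(W) = 6 + W**2 - 5*W
q(r, X) = 12 + X (q(r, X) = X + (6 + 6**2 - 5*6) = X + (6 + 36 - 30) = X + 12 = 12 + X)
J = 11 (J = -3 + (12 + 2) = -3 + 14 = 11)
(18660 + 18200)/(21619 + J*(-614)) = (18660 + 18200)/(21619 + 11*(-614)) = 36860/(21619 - 6754) = 36860/14865 = 36860*(1/14865) = 7372/2973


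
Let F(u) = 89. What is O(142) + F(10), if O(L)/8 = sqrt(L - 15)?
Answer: 89 + 8*sqrt(127) ≈ 179.16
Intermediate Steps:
O(L) = 8*sqrt(-15 + L) (O(L) = 8*sqrt(L - 15) = 8*sqrt(-15 + L))
O(142) + F(10) = 8*sqrt(-15 + 142) + 89 = 8*sqrt(127) + 89 = 89 + 8*sqrt(127)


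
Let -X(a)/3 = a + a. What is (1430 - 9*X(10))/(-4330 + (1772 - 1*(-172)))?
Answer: -985/1193 ≈ -0.82565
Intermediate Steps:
X(a) = -6*a (X(a) = -3*(a + a) = -6*a)
(1430 - 9*X(10))/(-4330 + (1772 - 1*(-172))) = (1430 - (-54)*10)/(-4330 + (1772 - 1*(-172))) = (1430 - 9*(-60))/(-4330 + (1772 + 172)) = (1430 + 540)/(-4330 + 1944) = 1970/(-2386) = 1970*(-1/2386) = -985/1193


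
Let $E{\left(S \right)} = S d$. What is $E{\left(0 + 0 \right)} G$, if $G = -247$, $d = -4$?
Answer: $0$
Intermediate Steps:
$E{\left(S \right)} = - 4 S$ ($E{\left(S \right)} = S \left(-4\right) = - 4 S$)
$E{\left(0 + 0 \right)} G = - 4 \left(0 + 0\right) \left(-247\right) = \left(-4\right) 0 \left(-247\right) = 0 \left(-247\right) = 0$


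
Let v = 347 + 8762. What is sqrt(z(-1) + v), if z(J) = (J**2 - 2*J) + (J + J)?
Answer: sqrt(9110) ≈ 95.446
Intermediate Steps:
v = 9109
z(J) = J**2 (z(J) = (J**2 - 2*J) + 2*J = J**2)
sqrt(z(-1) + v) = sqrt((-1)**2 + 9109) = sqrt(1 + 9109) = sqrt(9110)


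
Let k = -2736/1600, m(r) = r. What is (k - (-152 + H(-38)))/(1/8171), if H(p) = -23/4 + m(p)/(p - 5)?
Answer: 1362865603/1075 ≈ 1.2678e+6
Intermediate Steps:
H(p) = -23/4 + p/(-5 + p) (H(p) = -23/4 + p/(p - 5) = -23*¼ + p/(-5 + p) = -23/4 + p/(-5 + p))
k = -171/100 (k = -2736*1/1600 = -171/100 ≈ -1.7100)
(k - (-152 + H(-38)))/(1/8171) = (-171/100 - (-152 + (115 - 19*(-38))/(4*(-5 - 38))))/(1/8171) = (-171/100 - (-152 + (¼)*(115 + 722)/(-43)))/(1/8171) = (-171/100 - (-152 + (¼)*(-1/43)*837))*8171 = (-171/100 - (-152 - 837/172))*8171 = (-171/100 - 1*(-26981/172))*8171 = (-171/100 + 26981/172)*8171 = (166793/1075)*8171 = 1362865603/1075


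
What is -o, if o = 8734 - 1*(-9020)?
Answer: -17754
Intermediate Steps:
o = 17754 (o = 8734 + 9020 = 17754)
-o = -1*17754 = -17754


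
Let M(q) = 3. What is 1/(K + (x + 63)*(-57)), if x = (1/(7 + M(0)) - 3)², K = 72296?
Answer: 100/6822563 ≈ 1.4657e-5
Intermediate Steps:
x = 841/100 (x = (1/(7 + 3) - 3)² = (1/10 - 3)² = (⅒ - 3)² = (-29/10)² = 841/100 ≈ 8.4100)
1/(K + (x + 63)*(-57)) = 1/(72296 + (841/100 + 63)*(-57)) = 1/(72296 + (7141/100)*(-57)) = 1/(72296 - 407037/100) = 1/(6822563/100) = 100/6822563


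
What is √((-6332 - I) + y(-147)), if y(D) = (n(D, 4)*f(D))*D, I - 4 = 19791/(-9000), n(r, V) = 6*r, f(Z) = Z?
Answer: I*√190654718010/100 ≈ 4366.4*I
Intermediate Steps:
I = 1801/1000 (I = 4 + 19791/(-9000) = 4 + 19791*(-1/9000) = 4 - 2199/1000 = 1801/1000 ≈ 1.8010)
y(D) = 6*D³ (y(D) = ((6*D)*D)*D = (6*D²)*D = 6*D³)
√((-6332 - I) + y(-147)) = √((-6332 - 1*1801/1000) + 6*(-147)³) = √((-6332 - 1801/1000) + 6*(-3176523)) = √(-6333801/1000 - 19059138) = √(-19065471801/1000) = I*√190654718010/100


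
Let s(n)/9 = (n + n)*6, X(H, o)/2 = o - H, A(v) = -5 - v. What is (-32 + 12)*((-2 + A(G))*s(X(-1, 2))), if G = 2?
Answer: 116640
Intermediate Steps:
X(H, o) = -2*H + 2*o (X(H, o) = 2*(o - H) = -2*H + 2*o)
s(n) = 108*n (s(n) = 9*((n + n)*6) = 9*((2*n)*6) = 9*(12*n) = 108*n)
(-32 + 12)*((-2 + A(G))*s(X(-1, 2))) = (-32 + 12)*((-2 + (-5 - 1*2))*(108*(-2*(-1) + 2*2))) = -20*(-2 + (-5 - 2))*108*(2 + 4) = -20*(-2 - 7)*108*6 = -(-180)*648 = -20*(-5832) = 116640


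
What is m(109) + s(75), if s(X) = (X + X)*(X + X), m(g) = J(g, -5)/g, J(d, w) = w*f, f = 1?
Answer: 2452495/109 ≈ 22500.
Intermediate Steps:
J(d, w) = w (J(d, w) = w*1 = w)
m(g) = -5/g
s(X) = 4*X² (s(X) = (2*X)*(2*X) = 4*X²)
m(109) + s(75) = -5/109 + 4*75² = -5*1/109 + 4*5625 = -5/109 + 22500 = 2452495/109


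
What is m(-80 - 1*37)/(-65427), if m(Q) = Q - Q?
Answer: 0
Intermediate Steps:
m(Q) = 0
m(-80 - 1*37)/(-65427) = 0/(-65427) = 0*(-1/65427) = 0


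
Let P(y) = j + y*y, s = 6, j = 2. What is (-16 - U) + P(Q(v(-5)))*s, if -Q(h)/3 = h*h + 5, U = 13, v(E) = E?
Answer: 48583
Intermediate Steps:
Q(h) = -15 - 3*h² (Q(h) = -3*(h*h + 5) = -3*(h² + 5) = -3*(5 + h²) = -15 - 3*h²)
P(y) = 2 + y² (P(y) = 2 + y*y = 2 + y²)
(-16 - U) + P(Q(v(-5)))*s = (-16 - 1*13) + (2 + (-15 - 3*(-5)²)²)*6 = (-16 - 13) + (2 + (-15 - 3*25)²)*6 = -29 + (2 + (-15 - 75)²)*6 = -29 + (2 + (-90)²)*6 = -29 + (2 + 8100)*6 = -29 + 8102*6 = -29 + 48612 = 48583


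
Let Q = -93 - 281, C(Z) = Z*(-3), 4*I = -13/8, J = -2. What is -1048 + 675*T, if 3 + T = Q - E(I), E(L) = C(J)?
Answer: -259573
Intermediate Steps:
I = -13/32 (I = (-13/8)/4 = (-13*1/8)/4 = (1/4)*(-13/8) = -13/32 ≈ -0.40625)
C(Z) = -3*Z
E(L) = 6 (E(L) = -3*(-2) = 6)
Q = -374
T = -383 (T = -3 + (-374 - 1*6) = -3 + (-374 - 6) = -3 - 380 = -383)
-1048 + 675*T = -1048 + 675*(-383) = -1048 - 258525 = -259573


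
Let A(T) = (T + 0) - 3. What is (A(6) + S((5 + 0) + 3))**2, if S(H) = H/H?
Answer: 16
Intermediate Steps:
A(T) = -3 + T (A(T) = T - 3 = -3 + T)
S(H) = 1
(A(6) + S((5 + 0) + 3))**2 = ((-3 + 6) + 1)**2 = (3 + 1)**2 = 4**2 = 16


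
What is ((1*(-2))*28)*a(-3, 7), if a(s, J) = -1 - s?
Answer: -112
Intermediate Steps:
((1*(-2))*28)*a(-3, 7) = ((1*(-2))*28)*(-1 - 1*(-3)) = (-2*28)*(-1 + 3) = -56*2 = -112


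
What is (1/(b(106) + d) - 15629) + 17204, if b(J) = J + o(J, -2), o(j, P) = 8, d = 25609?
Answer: 40513726/25723 ≈ 1575.0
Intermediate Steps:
b(J) = 8 + J (b(J) = J + 8 = 8 + J)
(1/(b(106) + d) - 15629) + 17204 = (1/((8 + 106) + 25609) - 15629) + 17204 = (1/(114 + 25609) - 15629) + 17204 = (1/25723 - 15629) + 17204 = -402024766/25723 + 17204 = 40513726/25723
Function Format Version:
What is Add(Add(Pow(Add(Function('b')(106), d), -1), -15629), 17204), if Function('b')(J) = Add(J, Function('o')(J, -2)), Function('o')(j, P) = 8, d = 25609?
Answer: Rational(40513726, 25723) ≈ 1575.0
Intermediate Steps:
Function('b')(J) = Add(8, J) (Function('b')(J) = Add(J, 8) = Add(8, J))
Add(Add(Pow(Add(Function('b')(106), d), -1), -15629), 17204) = Add(Add(Pow(Add(Add(8, 106), 25609), -1), -15629), 17204) = Add(Add(Pow(Add(114, 25609), -1), -15629), 17204) = Add(Add(Pow(25723, -1), -15629), 17204) = Add(Add(Rational(1, 25723), -15629), 17204) = Add(Rational(-402024766, 25723), 17204) = Rational(40513726, 25723)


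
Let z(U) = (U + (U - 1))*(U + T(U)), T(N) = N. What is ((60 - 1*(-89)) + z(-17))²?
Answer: 1792921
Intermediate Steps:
z(U) = 2*U*(-1 + 2*U) (z(U) = (U + (U - 1))*(U + U) = (U + (-1 + U))*(2*U) = (-1 + 2*U)*(2*U) = 2*U*(-1 + 2*U))
((60 - 1*(-89)) + z(-17))² = ((60 - 1*(-89)) + 2*(-17)*(-1 + 2*(-17)))² = ((60 + 89) + 2*(-17)*(-1 - 34))² = (149 + 2*(-17)*(-35))² = (149 + 1190)² = 1339² = 1792921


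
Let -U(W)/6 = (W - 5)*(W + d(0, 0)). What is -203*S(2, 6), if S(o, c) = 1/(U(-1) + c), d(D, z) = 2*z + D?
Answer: 203/30 ≈ 6.7667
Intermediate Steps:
d(D, z) = D + 2*z
U(W) = -6*W*(-5 + W) (U(W) = -6*(W - 5)*(W + (0 + 2*0)) = -6*(-5 + W)*(W + (0 + 0)) = -6*(-5 + W)*(W + 0) = -6*(-5 + W)*W = -6*W*(-5 + W))
S(o, c) = 1/(-36 + c) (S(o, c) = 1/(6*(-1)*(5 - 1*(-1)) + c) = 1/(6*(-1)*(5 + 1) + c) = 1/(6*(-1)*6 + c) = 1/(-36 + c))
-203*S(2, 6) = -203/(-36 + 6) = -203/(-30) = -203*(-1/30) = 203/30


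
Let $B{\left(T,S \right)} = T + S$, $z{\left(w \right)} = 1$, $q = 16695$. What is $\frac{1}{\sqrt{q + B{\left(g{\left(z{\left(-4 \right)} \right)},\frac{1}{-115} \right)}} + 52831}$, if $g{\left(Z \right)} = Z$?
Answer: $\frac{6075565}{320976254476} - \frac{\sqrt{220804485}}{320976254476} \approx 1.8882 \cdot 10^{-5}$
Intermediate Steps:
$B{\left(T,S \right)} = S + T$
$\frac{1}{\sqrt{q + B{\left(g{\left(z{\left(-4 \right)} \right)},\frac{1}{-115} \right)}} + 52831} = \frac{1}{\sqrt{16695 + \left(\frac{1}{-115} + 1\right)} + 52831} = \frac{1}{\sqrt{16695 + \left(- \frac{1}{115} + 1\right)} + 52831} = \frac{1}{\sqrt{16695 + \frac{114}{115}} + 52831} = \frac{1}{\sqrt{\frac{1920039}{115}} + 52831} = \frac{1}{\frac{\sqrt{220804485}}{115} + 52831} = \frac{1}{52831 + \frac{\sqrt{220804485}}{115}}$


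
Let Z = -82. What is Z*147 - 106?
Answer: -12160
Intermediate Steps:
Z*147 - 106 = -82*147 - 106 = -12054 - 106 = -12160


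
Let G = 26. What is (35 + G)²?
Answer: 3721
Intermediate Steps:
(35 + G)² = (35 + 26)² = 61² = 3721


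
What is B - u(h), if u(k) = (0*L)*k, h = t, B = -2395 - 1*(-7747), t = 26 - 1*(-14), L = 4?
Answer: 5352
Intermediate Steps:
t = 40 (t = 26 + 14 = 40)
B = 5352 (B = -2395 + 7747 = 5352)
h = 40
u(k) = 0 (u(k) = (0*4)*k = 0*k = 0)
B - u(h) = 5352 - 1*0 = 5352 + 0 = 5352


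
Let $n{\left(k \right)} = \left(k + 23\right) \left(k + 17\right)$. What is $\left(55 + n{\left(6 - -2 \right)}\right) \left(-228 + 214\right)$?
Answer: $-11620$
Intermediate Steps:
$n{\left(k \right)} = \left(17 + k\right) \left(23 + k\right)$ ($n{\left(k \right)} = \left(23 + k\right) \left(17 + k\right) = \left(17 + k\right) \left(23 + k\right)$)
$\left(55 + n{\left(6 - -2 \right)}\right) \left(-228 + 214\right) = \left(55 + \left(391 + \left(6 - -2\right)^{2} + 40 \left(6 - -2\right)\right)\right) \left(-228 + 214\right) = \left(55 + \left(391 + \left(6 + 2\right)^{2} + 40 \left(6 + 2\right)\right)\right) \left(-14\right) = \left(55 + \left(391 + 8^{2} + 40 \cdot 8\right)\right) \left(-14\right) = \left(55 + \left(391 + 64 + 320\right)\right) \left(-14\right) = \left(55 + 775\right) \left(-14\right) = 830 \left(-14\right) = -11620$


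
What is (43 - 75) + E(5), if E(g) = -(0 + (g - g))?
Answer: -32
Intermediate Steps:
E(g) = 0 (E(g) = -(0 + 0) = -1*0 = 0)
(43 - 75) + E(5) = (43 - 75) + 0 = -32 + 0 = -32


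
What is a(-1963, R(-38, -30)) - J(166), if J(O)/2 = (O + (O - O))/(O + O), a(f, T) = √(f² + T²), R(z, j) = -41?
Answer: -1 + 5*√154202 ≈ 1962.4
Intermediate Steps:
a(f, T) = √(T² + f²)
J(O) = 1 (J(O) = 2*((O + (O - O))/(O + O)) = 2*((O + 0)/((2*O))) = 2*(O*(1/(2*O))) = 2*(½) = 1)
a(-1963, R(-38, -30)) - J(166) = √((-41)² + (-1963)²) - 1*1 = √(1681 + 3853369) - 1 = √3855050 - 1 = 5*√154202 - 1 = -1 + 5*√154202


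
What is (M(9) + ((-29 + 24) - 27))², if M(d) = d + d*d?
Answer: 3364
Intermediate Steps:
M(d) = d + d²
(M(9) + ((-29 + 24) - 27))² = (9*(1 + 9) + ((-29 + 24) - 27))² = (9*10 + (-5 - 27))² = (90 - 32)² = 58² = 3364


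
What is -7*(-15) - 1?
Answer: 104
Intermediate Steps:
-7*(-15) - 1 = 105 - 1 = 104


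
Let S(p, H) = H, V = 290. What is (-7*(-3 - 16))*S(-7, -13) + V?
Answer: -1439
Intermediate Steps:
(-7*(-3 - 16))*S(-7, -13) + V = -7*(-3 - 16)*(-13) + 290 = -7*(-19)*(-13) + 290 = 133*(-13) + 290 = -1729 + 290 = -1439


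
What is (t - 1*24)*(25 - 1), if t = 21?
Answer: -72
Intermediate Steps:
(t - 1*24)*(25 - 1) = (21 - 1*24)*(25 - 1) = (21 - 24)*24 = -3*24 = -72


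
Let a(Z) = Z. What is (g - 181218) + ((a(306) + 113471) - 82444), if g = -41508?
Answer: -191393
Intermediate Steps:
(g - 181218) + ((a(306) + 113471) - 82444) = (-41508 - 181218) + ((306 + 113471) - 82444) = -222726 + (113777 - 82444) = -222726 + 31333 = -191393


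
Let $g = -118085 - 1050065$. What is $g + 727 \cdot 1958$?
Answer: $255316$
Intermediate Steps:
$g = -1168150$ ($g = -118085 - 1050065 = -1168150$)
$g + 727 \cdot 1958 = -1168150 + 727 \cdot 1958 = -1168150 + 1423466 = 255316$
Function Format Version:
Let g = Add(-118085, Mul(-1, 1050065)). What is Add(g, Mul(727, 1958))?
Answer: 255316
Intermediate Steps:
g = -1168150 (g = Add(-118085, -1050065) = -1168150)
Add(g, Mul(727, 1958)) = Add(-1168150, Mul(727, 1958)) = Add(-1168150, 1423466) = 255316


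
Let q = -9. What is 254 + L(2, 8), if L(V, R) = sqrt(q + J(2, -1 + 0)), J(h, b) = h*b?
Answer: 254 + I*sqrt(11) ≈ 254.0 + 3.3166*I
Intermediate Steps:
J(h, b) = b*h
L(V, R) = I*sqrt(11) (L(V, R) = sqrt(-9 + (-1 + 0)*2) = sqrt(-9 - 1*2) = sqrt(-9 - 2) = sqrt(-11) = I*sqrt(11))
254 + L(2, 8) = 254 + I*sqrt(11)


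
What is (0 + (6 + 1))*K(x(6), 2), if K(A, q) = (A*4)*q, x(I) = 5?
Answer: 280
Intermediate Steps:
K(A, q) = 4*A*q (K(A, q) = (4*A)*q = 4*A*q)
(0 + (6 + 1))*K(x(6), 2) = (0 + (6 + 1))*(4*5*2) = (0 + 7)*40 = 7*40 = 280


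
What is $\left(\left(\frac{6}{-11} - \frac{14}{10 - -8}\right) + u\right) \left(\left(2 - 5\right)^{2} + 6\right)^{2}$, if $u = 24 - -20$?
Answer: $\frac{105625}{11} \approx 9602.3$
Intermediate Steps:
$u = 44$ ($u = 24 + 20 = 44$)
$\left(\left(\frac{6}{-11} - \frac{14}{10 - -8}\right) + u\right) \left(\left(2 - 5\right)^{2} + 6\right)^{2} = \left(\left(\frac{6}{-11} - \frac{14}{10 - -8}\right) + 44\right) \left(\left(2 - 5\right)^{2} + 6\right)^{2} = \left(\left(6 \left(- \frac{1}{11}\right) - \frac{14}{10 + 8}\right) + 44\right) \left(\left(-3\right)^{2} + 6\right)^{2} = \left(\left(- \frac{6}{11} - \frac{14}{18}\right) + 44\right) \left(9 + 6\right)^{2} = \left(\left(- \frac{6}{11} - \frac{7}{9}\right) + 44\right) 15^{2} = \left(\left(- \frac{6}{11} - \frac{7}{9}\right) + 44\right) 225 = \left(- \frac{131}{99} + 44\right) 225 = \frac{4225}{99} \cdot 225 = \frac{105625}{11}$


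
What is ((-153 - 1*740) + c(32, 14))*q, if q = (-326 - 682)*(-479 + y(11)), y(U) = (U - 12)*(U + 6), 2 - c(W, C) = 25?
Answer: -457970688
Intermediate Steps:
c(W, C) = -23 (c(W, C) = 2 - 1*25 = 2 - 25 = -23)
y(U) = (-12 + U)*(6 + U)
q = 499968 (q = (-326 - 682)*(-479 + (-72 + 11² - 6*11)) = -1008*(-479 + (-72 + 121 - 66)) = -1008*(-479 - 17) = -1008*(-496) = 499968)
((-153 - 1*740) + c(32, 14))*q = ((-153 - 1*740) - 23)*499968 = ((-153 - 740) - 23)*499968 = (-893 - 23)*499968 = -916*499968 = -457970688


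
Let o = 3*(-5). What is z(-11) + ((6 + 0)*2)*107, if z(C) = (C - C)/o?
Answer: 1284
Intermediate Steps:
o = -15
z(C) = 0 (z(C) = (C - C)/(-15) = 0*(-1/15) = 0)
z(-11) + ((6 + 0)*2)*107 = 0 + ((6 + 0)*2)*107 = 0 + (6*2)*107 = 0 + 12*107 = 0 + 1284 = 1284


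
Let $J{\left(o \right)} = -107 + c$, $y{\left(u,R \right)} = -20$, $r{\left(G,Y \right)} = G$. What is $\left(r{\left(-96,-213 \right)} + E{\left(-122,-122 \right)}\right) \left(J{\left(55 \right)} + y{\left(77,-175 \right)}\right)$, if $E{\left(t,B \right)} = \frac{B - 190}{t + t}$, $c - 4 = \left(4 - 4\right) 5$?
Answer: $\frac{710694}{61} \approx 11651.0$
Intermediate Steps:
$c = 4$ ($c = 4 + \left(4 - 4\right) 5 = 4 + 0 \cdot 5 = 4 + 0 = 4$)
$J{\left(o \right)} = -103$ ($J{\left(o \right)} = -107 + 4 = -103$)
$E{\left(t,B \right)} = \frac{-190 + B}{2 t}$
$\left(r{\left(-96,-213 \right)} + E{\left(-122,-122 \right)}\right) \left(J{\left(55 \right)} + y{\left(77,-175 \right)}\right) = \left(-96 + \frac{-190 - 122}{2 \left(-122\right)}\right) \left(-103 - 20\right) = \left(-96 + \frac{1}{2} \left(- \frac{1}{122}\right) \left(-312\right)\right) \left(-123\right) = \left(-96 + \frac{78}{61}\right) \left(-123\right) = \left(- \frac{5778}{61}\right) \left(-123\right) = \frac{710694}{61}$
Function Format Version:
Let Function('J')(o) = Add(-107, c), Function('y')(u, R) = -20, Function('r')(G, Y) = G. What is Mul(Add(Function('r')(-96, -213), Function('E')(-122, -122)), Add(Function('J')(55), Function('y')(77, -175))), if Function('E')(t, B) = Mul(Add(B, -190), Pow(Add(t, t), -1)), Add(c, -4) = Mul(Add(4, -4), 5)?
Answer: Rational(710694, 61) ≈ 11651.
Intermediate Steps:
c = 4 (c = Add(4, Mul(Add(4, -4), 5)) = Add(4, Mul(0, 5)) = Add(4, 0) = 4)
Function('J')(o) = -103 (Function('J')(o) = Add(-107, 4) = -103)
Function('E')(t, B) = Mul(Rational(1, 2), Pow(t, -1), Add(-190, B)) (Function('E')(t, B) = Mul(Add(-190, B), Pow(Mul(2, t), -1)) = Mul(Add(-190, B), Mul(Rational(1, 2), Pow(t, -1))) = Mul(Rational(1, 2), Pow(t, -1), Add(-190, B)))
Mul(Add(Function('r')(-96, -213), Function('E')(-122, -122)), Add(Function('J')(55), Function('y')(77, -175))) = Mul(Add(-96, Mul(Rational(1, 2), Pow(-122, -1), Add(-190, -122))), Add(-103, -20)) = Mul(Add(-96, Mul(Rational(1, 2), Rational(-1, 122), -312)), -123) = Mul(Add(-96, Rational(78, 61)), -123) = Mul(Rational(-5778, 61), -123) = Rational(710694, 61)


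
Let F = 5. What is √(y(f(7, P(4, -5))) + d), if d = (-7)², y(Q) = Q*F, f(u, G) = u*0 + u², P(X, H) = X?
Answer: 7*√6 ≈ 17.146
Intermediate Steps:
f(u, G) = u² (f(u, G) = 0 + u² = u²)
y(Q) = 5*Q (y(Q) = Q*5 = 5*Q)
d = 49
√(y(f(7, P(4, -5))) + d) = √(5*7² + 49) = √(5*49 + 49) = √(245 + 49) = √294 = 7*√6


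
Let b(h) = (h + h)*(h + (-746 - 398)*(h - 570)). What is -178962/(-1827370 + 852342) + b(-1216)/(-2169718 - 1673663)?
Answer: 807123565100575/624567348278 ≈ 1292.3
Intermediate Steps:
b(h) = 2*h*(652080 - 1143*h) (b(h) = (2*h)*(h - 1144*(-570 + h)) = (2*h)*(h + (652080 - 1144*h)) = (2*h)*(652080 - 1143*h) = 2*h*(652080 - 1143*h))
-178962/(-1827370 + 852342) + b(-1216)/(-2169718 - 1673663) = -178962/(-1827370 + 852342) + (6*(-1216)*(217360 - 381*(-1216)))/(-2169718 - 1673663) = -178962/(-975028) + (6*(-1216)*(217360 + 463296))/(-3843381) = -178962*(-1/975028) + (6*(-1216)*680656)*(-1/3843381) = 89481/487514 - 4966066176*(-1/3843381) = 89481/487514 + 1655355392/1281127 = 807123565100575/624567348278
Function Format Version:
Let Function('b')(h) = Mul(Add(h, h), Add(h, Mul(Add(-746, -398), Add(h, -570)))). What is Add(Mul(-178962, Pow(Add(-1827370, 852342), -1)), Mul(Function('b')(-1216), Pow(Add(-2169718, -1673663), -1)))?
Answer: Rational(807123565100575, 624567348278) ≈ 1292.3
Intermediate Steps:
Function('b')(h) = Mul(2, h, Add(652080, Mul(-1143, h))) (Function('b')(h) = Mul(Mul(2, h), Add(h, Mul(-1144, Add(-570, h)))) = Mul(Mul(2, h), Add(h, Add(652080, Mul(-1144, h)))) = Mul(Mul(2, h), Add(652080, Mul(-1143, h))) = Mul(2, h, Add(652080, Mul(-1143, h))))
Add(Mul(-178962, Pow(Add(-1827370, 852342), -1)), Mul(Function('b')(-1216), Pow(Add(-2169718, -1673663), -1))) = Add(Mul(-178962, Pow(Add(-1827370, 852342), -1)), Mul(Mul(6, -1216, Add(217360, Mul(-381, -1216))), Pow(Add(-2169718, -1673663), -1))) = Add(Mul(-178962, Pow(-975028, -1)), Mul(Mul(6, -1216, Add(217360, 463296)), Pow(-3843381, -1))) = Add(Mul(-178962, Rational(-1, 975028)), Mul(Mul(6, -1216, 680656), Rational(-1, 3843381))) = Add(Rational(89481, 487514), Mul(-4966066176, Rational(-1, 3843381))) = Add(Rational(89481, 487514), Rational(1655355392, 1281127)) = Rational(807123565100575, 624567348278)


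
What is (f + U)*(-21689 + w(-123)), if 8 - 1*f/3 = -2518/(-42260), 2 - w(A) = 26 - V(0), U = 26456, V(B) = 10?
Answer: -12143232674969/21130 ≈ -5.7469e+8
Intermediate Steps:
w(A) = -14 (w(A) = 2 - (26 - 1*10) = 2 - (26 - 10) = 2 - 1*16 = 2 - 16 = -14)
f = 503343/21130 (f = 24 - (-7554)/(-42260) = 24 - (-7554)*(-1)/42260 = 24 - 3*1259/21130 = 24 - 3777/21130 = 503343/21130 ≈ 23.821)
(f + U)*(-21689 + w(-123)) = (503343/21130 + 26456)*(-21689 - 14) = (559518623/21130)*(-21703) = -12143232674969/21130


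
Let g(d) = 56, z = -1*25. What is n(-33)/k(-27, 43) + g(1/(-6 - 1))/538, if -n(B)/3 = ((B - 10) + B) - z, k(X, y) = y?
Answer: 42361/11567 ≈ 3.6622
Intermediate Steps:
z = -25
n(B) = -45 - 6*B (n(B) = -3*(((B - 10) + B) - 1*(-25)) = -3*(((-10 + B) + B) + 25) = -3*((-10 + 2*B) + 25) = -3*(15 + 2*B) = -45 - 6*B)
n(-33)/k(-27, 43) + g(1/(-6 - 1))/538 = (-45 - 6*(-33))/43 + 56/538 = (-45 + 198)*(1/43) + 56*(1/538) = 153*(1/43) + 28/269 = 153/43 + 28/269 = 42361/11567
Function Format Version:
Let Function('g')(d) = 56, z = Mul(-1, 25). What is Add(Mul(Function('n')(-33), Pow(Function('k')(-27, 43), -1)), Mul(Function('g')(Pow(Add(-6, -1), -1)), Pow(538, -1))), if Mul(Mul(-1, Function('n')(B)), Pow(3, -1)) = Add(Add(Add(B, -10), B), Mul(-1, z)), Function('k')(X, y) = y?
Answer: Rational(42361, 11567) ≈ 3.6622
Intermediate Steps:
z = -25
Function('n')(B) = Add(-45, Mul(-6, B)) (Function('n')(B) = Mul(-3, Add(Add(Add(B, -10), B), Mul(-1, -25))) = Mul(-3, Add(Add(Add(-10, B), B), 25)) = Mul(-3, Add(Add(-10, Mul(2, B)), 25)) = Mul(-3, Add(15, Mul(2, B))) = Add(-45, Mul(-6, B)))
Add(Mul(Function('n')(-33), Pow(Function('k')(-27, 43), -1)), Mul(Function('g')(Pow(Add(-6, -1), -1)), Pow(538, -1))) = Add(Mul(Add(-45, Mul(-6, -33)), Pow(43, -1)), Mul(56, Pow(538, -1))) = Add(Mul(Add(-45, 198), Rational(1, 43)), Mul(56, Rational(1, 538))) = Add(Mul(153, Rational(1, 43)), Rational(28, 269)) = Add(Rational(153, 43), Rational(28, 269)) = Rational(42361, 11567)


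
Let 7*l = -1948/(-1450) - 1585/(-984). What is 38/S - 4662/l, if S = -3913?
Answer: -91099007169358/8246807933 ≈ -11047.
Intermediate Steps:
l = 2107541/4993800 (l = (-1948/(-1450) - 1585/(-984))/7 = (-1948*(-1/1450) - 1585*(-1/984))/7 = (974/725 + 1585/984)/7 = (⅐)*(2107541/713400) = 2107541/4993800 ≈ 0.42203)
38/S - 4662/l = 38/(-3913) - 4662/2107541/4993800 = 38*(-1/3913) - 4662*4993800/2107541 = -38/3913 - 23281095600/2107541 = -91099007169358/8246807933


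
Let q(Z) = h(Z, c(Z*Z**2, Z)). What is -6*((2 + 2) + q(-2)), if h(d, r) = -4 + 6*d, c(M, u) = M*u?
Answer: 72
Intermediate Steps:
q(Z) = -4 + 6*Z
-6*((2 + 2) + q(-2)) = -6*((2 + 2) + (-4 + 6*(-2))) = -6*(4 + (-4 - 12)) = -6*(4 - 16) = -6*(-12) = 72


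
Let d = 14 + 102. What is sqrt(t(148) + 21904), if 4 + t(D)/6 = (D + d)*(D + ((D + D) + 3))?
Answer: 2*sqrt(182482) ≈ 854.36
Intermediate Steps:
d = 116
t(D) = -24 + 6*(3 + 3*D)*(116 + D) (t(D) = -24 + 6*((D + 116)*(D + ((D + D) + 3))) = -24 + 6*((116 + D)*(D + (2*D + 3))) = -24 + 6*((116 + D)*(D + (3 + 2*D))) = -24 + 6*((116 + D)*(3 + 3*D)) = -24 + 6*((3 + 3*D)*(116 + D)) = -24 + 6*(3 + 3*D)*(116 + D))
sqrt(t(148) + 21904) = sqrt((2064 + 18*148**2 + 2106*148) + 21904) = sqrt((2064 + 18*21904 + 311688) + 21904) = sqrt((2064 + 394272 + 311688) + 21904) = sqrt(708024 + 21904) = sqrt(729928) = 2*sqrt(182482)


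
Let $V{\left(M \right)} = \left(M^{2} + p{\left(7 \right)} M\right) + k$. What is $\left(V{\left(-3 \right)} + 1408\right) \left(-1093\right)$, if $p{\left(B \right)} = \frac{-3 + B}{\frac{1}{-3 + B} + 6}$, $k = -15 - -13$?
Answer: $- \frac{38612411}{25} \approx -1.5445 \cdot 10^{6}$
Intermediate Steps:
$k = -2$ ($k = -15 + 13 = -2$)
$p{\left(B \right)} = \frac{-3 + B}{6 + \frac{1}{-3 + B}}$
$V{\left(M \right)} = -2 + M^{2} + \frac{16 M}{25}$ ($V{\left(M \right)} = \left(M^{2} + \frac{\left(-3 + 7\right)^{2}}{-17 + 6 \cdot 7} M\right) - 2 = \left(M^{2} + \frac{4^{2}}{-17 + 42} M\right) - 2 = \left(M^{2} + \frac{1}{25} \cdot 16 M\right) - 2 = \left(M^{2} + \frac{16 M}{25}\right) - 2 = -2 + M^{2} + \frac{16 M}{25}$)
$\left(V{\left(-3 \right)} + 1408\right) \left(-1093\right) = \left(\left(-2 + \left(-3\right)^{2} + \frac{16}{25} \left(-3\right)\right) + 1408\right) \left(-1093\right) = \left(\left(-2 + 9 - \frac{48}{25}\right) + 1408\right) \left(-1093\right) = \left(\frac{127}{25} + 1408\right) \left(-1093\right) = \frac{35327}{25} \left(-1093\right) = - \frac{38612411}{25}$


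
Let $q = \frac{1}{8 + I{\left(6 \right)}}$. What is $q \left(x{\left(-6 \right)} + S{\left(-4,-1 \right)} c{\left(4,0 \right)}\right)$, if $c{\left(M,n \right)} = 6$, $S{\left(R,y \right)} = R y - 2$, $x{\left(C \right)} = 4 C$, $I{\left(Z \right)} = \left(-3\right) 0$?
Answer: $- \frac{3}{2} \approx -1.5$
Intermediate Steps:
$I{\left(Z \right)} = 0$
$S{\left(R,y \right)} = -2 + R y$
$q = \frac{1}{8}$ ($q = \frac{1}{8 + 0} = \frac{1}{8} \approx 0.125$)
$q \left(x{\left(-6 \right)} + S{\left(-4,-1 \right)} c{\left(4,0 \right)}\right) = \frac{4 \left(-6\right) + \left(-2 - -4\right) 6}{8} = \frac{-24 + \left(-2 + 4\right) 6}{8} = \frac{-24 + 2 \cdot 6}{8} = \frac{-24 + 12}{8} = \frac{1}{8} \left(-12\right) = - \frac{3}{2}$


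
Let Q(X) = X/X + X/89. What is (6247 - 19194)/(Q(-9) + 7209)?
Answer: -1152283/641681 ≈ -1.7957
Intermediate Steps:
Q(X) = 1 + X/89 (Q(X) = 1 + X*(1/89) = 1 + X/89)
(6247 - 19194)/(Q(-9) + 7209) = (6247 - 19194)/((1 + (1/89)*(-9)) + 7209) = -12947/((1 - 9/89) + 7209) = -12947/(80/89 + 7209) = -12947/641681/89 = -12947*89/641681 = -1152283/641681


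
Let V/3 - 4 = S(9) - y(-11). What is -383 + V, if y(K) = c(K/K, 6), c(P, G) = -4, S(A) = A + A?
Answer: -305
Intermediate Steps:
S(A) = 2*A
y(K) = -4
V = 78 (V = 12 + 3*(2*9 - 1*(-4)) = 12 + 3*(18 + 4) = 12 + 3*22 = 12 + 66 = 78)
-383 + V = -383 + 78 = -305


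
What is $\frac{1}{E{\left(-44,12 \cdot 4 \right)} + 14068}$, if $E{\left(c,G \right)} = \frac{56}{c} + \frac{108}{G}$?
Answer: $\frac{44}{619035} \approx 7.1078 \cdot 10^{-5}$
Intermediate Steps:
$\frac{1}{E{\left(-44,12 \cdot 4 \right)} + 14068} = \frac{1}{\left(\frac{56}{-44} + \frac{108}{12 \cdot 4}\right) + 14068} = \frac{1}{\left(56 \left(- \frac{1}{44}\right) + \frac{108}{48}\right) + 14068} = \frac{1}{\left(- \frac{14}{11} + 108 \cdot \frac{1}{48}\right) + 14068} = \frac{1}{\left(- \frac{14}{11} + \frac{9}{4}\right) + 14068} = \frac{1}{\frac{43}{44} + 14068} = \frac{1}{\frac{619035}{44}} = \frac{44}{619035}$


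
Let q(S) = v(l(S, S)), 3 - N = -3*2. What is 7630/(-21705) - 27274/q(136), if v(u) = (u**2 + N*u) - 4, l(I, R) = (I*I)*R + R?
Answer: -1609478769016487/4578471330695118 ≈ -0.35153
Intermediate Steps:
N = 9 (N = 3 - (-3)*2 = 3 - 1*(-6) = 3 + 6 = 9)
l(I, R) = R + R*I**2 (l(I, R) = I**2*R + R = R*I**2 + R = R + R*I**2)
v(u) = -4 + u**2 + 9*u (v(u) = (u**2 + 9*u) - 4 = -4 + u**2 + 9*u)
q(S) = -4 + S**2*(1 + S**2)**2 + 9*S*(1 + S**2) (q(S) = -4 + (S*(1 + S**2))**2 + 9*(S*(1 + S**2)) = -4 + S**2*(1 + S**2)**2 + 9*S*(1 + S**2))
7630/(-21705) - 27274/q(136) = 7630/(-21705) - 27274/(-4 + 136**2*(1 + 136**2)**2 + 9*136*(1 + 136**2)) = 7630*(-1/21705) - 27274/(-4 + 18496*(1 + 18496)**2 + 9*136*(1 + 18496)) = -1526/4341 - 27274/(-4 + 18496*18497**2 + 9*136*18497) = -1526/4341 - 27274/(-4 + 18496*342139009 + 22640328) = -1526/4341 - 27274/(-4 + 6328203110464 + 22640328) = -1526/4341 - 27274/6328225750788 = -1526/4341 - 27274*1/6328225750788 = -1526/4341 - 13637/3164112875394 = -1609478769016487/4578471330695118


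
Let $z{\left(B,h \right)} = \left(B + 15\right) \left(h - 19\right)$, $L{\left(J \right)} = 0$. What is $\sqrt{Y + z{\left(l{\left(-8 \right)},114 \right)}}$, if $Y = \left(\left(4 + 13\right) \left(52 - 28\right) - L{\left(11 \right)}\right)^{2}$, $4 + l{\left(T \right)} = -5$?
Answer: $\sqrt{167034} \approx 408.7$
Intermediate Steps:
$l{\left(T \right)} = -9$ ($l{\left(T \right)} = -4 - 5 = -9$)
$z{\left(B,h \right)} = \left(-19 + h\right) \left(15 + B\right)$ ($z{\left(B,h \right)} = \left(15 + B\right) \left(-19 + h\right) = \left(-19 + h\right) \left(15 + B\right)$)
$Y = 166464$ ($Y = \left(\left(4 + 13\right) \left(52 - 28\right) - 0\right)^{2} = \left(17 \cdot 24 + 0\right)^{2} = \left(408 + 0\right)^{2} = 408^{2} = 166464$)
$\sqrt{Y + z{\left(l{\left(-8 \right)},114 \right)}} = \sqrt{166464 - -570} = \sqrt{166464 + \left(-285 + 171 + 1710 - 1026\right)} = \sqrt{166464 + 570} = \sqrt{167034}$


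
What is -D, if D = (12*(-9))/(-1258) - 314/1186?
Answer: 66731/372997 ≈ 0.17891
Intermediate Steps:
D = -66731/372997 (D = -108*(-1/1258) - 314*1/1186 = 54/629 - 157/593 = -66731/372997 ≈ -0.17891)
-D = -1*(-66731/372997) = 66731/372997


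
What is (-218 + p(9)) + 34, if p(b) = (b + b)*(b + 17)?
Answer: 284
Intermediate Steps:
p(b) = 2*b*(17 + b) (p(b) = (2*b)*(17 + b) = 2*b*(17 + b))
(-218 + p(9)) + 34 = (-218 + 2*9*(17 + 9)) + 34 = (-218 + 2*9*26) + 34 = (-218 + 468) + 34 = 250 + 34 = 284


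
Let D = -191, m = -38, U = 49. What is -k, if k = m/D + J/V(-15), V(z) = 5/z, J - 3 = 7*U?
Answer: 198220/191 ≈ 1037.8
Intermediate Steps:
J = 346 (J = 3 + 7*49 = 3 + 343 = 346)
k = -198220/191 (k = -38/(-191) + 346/((5/(-15))) = -38*(-1/191) + 346/((5*(-1/15))) = 38/191 + 346/(-1/3) = 38/191 + 346*(-3) = 38/191 - 1038 = -198220/191 ≈ -1037.8)
-k = -1*(-198220/191) = 198220/191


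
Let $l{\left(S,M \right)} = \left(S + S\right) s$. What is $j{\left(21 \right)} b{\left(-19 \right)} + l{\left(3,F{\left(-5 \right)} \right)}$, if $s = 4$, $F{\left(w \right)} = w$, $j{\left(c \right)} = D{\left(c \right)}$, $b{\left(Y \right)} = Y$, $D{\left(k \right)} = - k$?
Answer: $423$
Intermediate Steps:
$j{\left(c \right)} = - c$
$l{\left(S,M \right)} = 8 S$ ($l{\left(S,M \right)} = \left(S + S\right) 4 = 2 S 4 = 8 S$)
$j{\left(21 \right)} b{\left(-19 \right)} + l{\left(3,F{\left(-5 \right)} \right)} = \left(-1\right) 21 \left(-19\right) + 8 \cdot 3 = \left(-21\right) \left(-19\right) + 24 = 399 + 24 = 423$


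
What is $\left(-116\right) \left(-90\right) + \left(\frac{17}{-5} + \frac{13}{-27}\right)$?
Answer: $\frac{1408876}{135} \approx 10436.0$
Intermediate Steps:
$\left(-116\right) \left(-90\right) + \left(\frac{17}{-5} + \frac{13}{-27}\right) = 10440 + \left(17 \left(- \frac{1}{5}\right) + 13 \left(- \frac{1}{27}\right)\right) = 10440 - \frac{524}{135} = \frac{1408876}{135}$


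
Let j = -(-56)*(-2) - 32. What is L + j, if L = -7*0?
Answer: -144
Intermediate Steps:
L = 0
j = -144 (j = -14*8 - 32 = -112 - 32 = -144)
L + j = 0 - 144 = -144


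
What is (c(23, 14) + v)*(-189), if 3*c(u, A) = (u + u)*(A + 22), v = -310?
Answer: -45738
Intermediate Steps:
c(u, A) = 2*u*(22 + A)/3 (c(u, A) = ((u + u)*(A + 22))/3 = ((2*u)*(22 + A))/3 = (2*u*(22 + A))/3 = 2*u*(22 + A)/3)
(c(23, 14) + v)*(-189) = ((⅔)*23*(22 + 14) - 310)*(-189) = ((⅔)*23*36 - 310)*(-189) = (552 - 310)*(-189) = 242*(-189) = -45738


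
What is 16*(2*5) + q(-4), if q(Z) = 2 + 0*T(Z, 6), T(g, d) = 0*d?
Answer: 162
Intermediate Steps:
T(g, d) = 0
q(Z) = 2 (q(Z) = 2 + 0*0 = 2 + 0 = 2)
16*(2*5) + q(-4) = 16*(2*5) + 2 = 16*10 + 2 = 160 + 2 = 162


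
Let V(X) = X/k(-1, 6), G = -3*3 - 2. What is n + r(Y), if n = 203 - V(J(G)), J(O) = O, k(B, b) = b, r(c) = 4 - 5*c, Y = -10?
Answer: 1553/6 ≈ 258.83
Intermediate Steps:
G = -11 (G = -9 - 2 = -11)
V(X) = X/6
n = 1229/6 (n = 203 - (-11)/6 = 203 - 1*(-11/6) = 203 + 11/6 = 1229/6 ≈ 204.83)
n + r(Y) = 1229/6 + (4 - 5*(-10)) = 1229/6 + (4 + 50) = 1229/6 + 54 = 1553/6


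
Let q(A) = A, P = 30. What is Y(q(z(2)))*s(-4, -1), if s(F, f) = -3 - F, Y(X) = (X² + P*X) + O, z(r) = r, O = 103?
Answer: 167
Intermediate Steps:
Y(X) = 103 + X² + 30*X (Y(X) = (X² + 30*X) + 103 = 103 + X² + 30*X)
Y(q(z(2)))*s(-4, -1) = (103 + 2² + 30*2)*(-3 - 1*(-4)) = (103 + 4 + 60)*(-3 + 4) = 167*1 = 167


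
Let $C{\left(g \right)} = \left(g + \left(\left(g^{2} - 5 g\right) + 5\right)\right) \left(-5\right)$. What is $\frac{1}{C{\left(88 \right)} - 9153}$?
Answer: $- \frac{1}{46138} \approx -2.1674 \cdot 10^{-5}$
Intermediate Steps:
$C{\left(g \right)} = -25 - 5 g^{2} + 20 g$ ($C{\left(g \right)} = \left(g + \left(5 + g^{2} - 5 g\right)\right) \left(-5\right) = \left(5 + g^{2} - 4 g\right) \left(-5\right) = -25 - 5 g^{2} + 20 g$)
$\frac{1}{C{\left(88 \right)} - 9153} = \frac{1}{\left(-25 - 5 \cdot 88^{2} + 20 \cdot 88\right) - 9153} = \frac{1}{\left(-25 - 38720 + 1760\right) - 9153} = \frac{1}{-36985 - 9153} = \frac{1}{-46138} = - \frac{1}{46138}$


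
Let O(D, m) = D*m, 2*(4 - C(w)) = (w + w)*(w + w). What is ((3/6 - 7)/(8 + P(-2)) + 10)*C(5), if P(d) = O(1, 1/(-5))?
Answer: -1265/3 ≈ -421.67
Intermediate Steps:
C(w) = 4 - 2*w² (C(w) = 4 - (w + w)*(w + w)/2 = 4 - 2*w*2*w/2 = 4 - 2*w²)
P(d) = -⅕ (P(d) = 1*(1/(-5)) = 1*(1*(-⅕)) = 1*(-⅕) = -⅕)
((3/6 - 7)/(8 + P(-2)) + 10)*C(5) = ((3/6 - 7)/(8 - ⅕) + 10)*(4 - 2*5²) = ((3*(⅙) - 7)/(39/5) + 10)*(4 - 2*25) = ((½ - 7)*(5/39) + 10)*(4 - 50) = (-13/2*5/39 + 10)*(-46) = (-⅚ + 10)*(-46) = (55/6)*(-46) = -1265/3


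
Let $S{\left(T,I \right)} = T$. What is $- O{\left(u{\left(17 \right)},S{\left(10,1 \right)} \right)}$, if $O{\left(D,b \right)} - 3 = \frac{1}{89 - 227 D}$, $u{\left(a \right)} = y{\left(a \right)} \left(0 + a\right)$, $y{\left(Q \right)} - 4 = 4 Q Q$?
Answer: $- \frac{13429052}{4476351} \approx -3.0$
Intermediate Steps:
$y{\left(Q \right)} = 4 + 4 Q^{2}$ ($y{\left(Q \right)} = 4 + 4 Q Q = 4 + 4 Q^{2}$)
$u{\left(a \right)} = a \left(4 + 4 a^{2}\right)$ ($u{\left(a \right)} = \left(4 + 4 a^{2}\right) \left(0 + a\right) = \left(4 + 4 a^{2}\right) a = a \left(4 + 4 a^{2}\right)$)
$O{\left(D,b \right)} = 3 + \frac{1}{89 - 227 D}$
$- O{\left(u{\left(17 \right)},S{\left(10,1 \right)} \right)} = - \frac{-268 + 681 \cdot 4 \cdot 17 \left(1 + 17^{2}\right)}{-89 + 227 \cdot 4 \cdot 17 \left(1 + 17^{2}\right)} = - \frac{-268 + 681 \cdot 4 \cdot 17 \left(1 + 289\right)}{-89 + 227 \cdot 4 \cdot 17 \left(1 + 289\right)} = - \frac{-268 + 681 \cdot 4 \cdot 17 \cdot 290}{-89 + 227 \cdot 4 \cdot 17 \cdot 290} = - \frac{-268 + 681 \cdot 19720}{-89 + 227 \cdot 19720} = - \frac{-268 + 13429320}{-89 + 4476440} = - \frac{13429052}{4476351}$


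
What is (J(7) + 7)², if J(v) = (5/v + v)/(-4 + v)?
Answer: 4489/49 ≈ 91.612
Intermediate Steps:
J(v) = (v + 5/v)/(-4 + v)
(J(7) + 7)² = ((5 + 7²)/(7*(-4 + 7)) + 7)² = ((⅐)*(5 + 49)/3 + 7)² = ((⅐)*(⅓)*54 + 7)² = (18/7 + 7)² = (67/7)² = 4489/49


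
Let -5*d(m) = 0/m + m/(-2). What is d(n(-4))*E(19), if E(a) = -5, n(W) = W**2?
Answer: -8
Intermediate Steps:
d(m) = m/10 (d(m) = -(0/m + m/(-2))/5 = -(0 + m*(-1/2))/5 = -(0 - m/2)/5 = -(-1)*m/10 = m/10)
d(n(-4))*E(19) = ((1/10)*(-4)**2)*(-5) = ((1/10)*16)*(-5) = (8/5)*(-5) = -8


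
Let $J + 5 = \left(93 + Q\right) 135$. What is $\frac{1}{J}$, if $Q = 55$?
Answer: $\frac{1}{19975} \approx 5.0063 \cdot 10^{-5}$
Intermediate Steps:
$J = 19975$ ($J = -5 + \left(93 + 55\right) 135 = -5 + 148 \cdot 135 = -5 + 19980 = 19975$)
$\frac{1}{J} = \frac{1}{19975}$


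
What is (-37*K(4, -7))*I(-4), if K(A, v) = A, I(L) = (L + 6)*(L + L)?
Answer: 2368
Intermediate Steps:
I(L) = 2*L*(6 + L) (I(L) = (6 + L)*(2*L) = 2*L*(6 + L))
(-37*K(4, -7))*I(-4) = (-37*4)*(2*(-4)*(6 - 4)) = -296*(-4)*2 = -148*(-16) = 2368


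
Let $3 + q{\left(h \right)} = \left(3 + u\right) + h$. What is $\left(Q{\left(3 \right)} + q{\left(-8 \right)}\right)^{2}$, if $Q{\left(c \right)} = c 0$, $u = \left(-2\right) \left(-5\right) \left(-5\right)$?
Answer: $3364$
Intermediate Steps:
$u = -50$ ($u = 10 \left(-5\right) = -50$)
$Q{\left(c \right)} = 0$
$q{\left(h \right)} = -50 + h$ ($q{\left(h \right)} = -3 + \left(\left(3 - 50\right) + h\right) = -3 + \left(-47 + h\right) = -50 + h$)
$\left(Q{\left(3 \right)} + q{\left(-8 \right)}\right)^{2} = \left(0 - 58\right)^{2} = \left(-58\right)^{2} = 3364$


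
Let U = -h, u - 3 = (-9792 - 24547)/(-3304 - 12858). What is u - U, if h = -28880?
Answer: -466675735/16162 ≈ -28875.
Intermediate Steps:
u = 82825/16162 (u = 3 + (-9792 - 24547)/(-3304 - 12858) = 3 - 34339/(-16162) = 3 - 34339*(-1/16162) = 3 + 34339/16162 = 82825/16162 ≈ 5.1247)
U = 28880 (U = -1*(-28880) = 28880)
u - U = 82825/16162 - 1*28880 = 82825/16162 - 28880 = -466675735/16162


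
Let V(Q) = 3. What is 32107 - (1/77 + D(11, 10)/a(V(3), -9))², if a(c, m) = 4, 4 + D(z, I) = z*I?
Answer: 744778723/23716 ≈ 31404.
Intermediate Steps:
D(z, I) = -4 + I*z (D(z, I) = -4 + z*I = -4 + I*z)
32107 - (1/77 + D(11, 10)/a(V(3), -9))² = 32107 - (1/77 + (-4 + 10*11)/4)² = 32107 - (1*(1/77) + (-4 + 110)*(¼))² = 32107 - (1/77 + 106*(¼))² = 32107 - (1/77 + 53/2)² = 32107 - (4083/154)² = 32107 - 1*16670889/23716 = 32107 - 16670889/23716 = 744778723/23716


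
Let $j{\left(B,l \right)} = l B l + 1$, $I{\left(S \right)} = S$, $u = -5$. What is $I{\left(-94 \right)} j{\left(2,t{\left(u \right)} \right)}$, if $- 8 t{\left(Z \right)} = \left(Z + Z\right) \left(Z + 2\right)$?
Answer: $- \frac{10951}{4} \approx -2737.8$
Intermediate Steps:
$t{\left(Z \right)} = - \frac{Z \left(2 + Z\right)}{4}$ ($t{\left(Z \right)} = - \frac{\left(Z + Z\right) \left(Z + 2\right)}{8} = - \frac{2 Z \left(2 + Z\right)}{8} = - \frac{Z \left(2 + Z\right)}{4}$)
$j{\left(B,l \right)} = 1 + B l^{2}$ ($j{\left(B,l \right)} = B l l + 1 = B l^{2} + 1 = 1 + B l^{2}$)
$I{\left(-94 \right)} j{\left(2,t{\left(u \right)} \right)} = - 94 \left(1 + 2 \left(\left(- \frac{1}{4}\right) \left(-5\right) \left(2 - 5\right)\right)^{2}\right) = - 94 \left(1 + 2 \left(\left(- \frac{1}{4}\right) \left(-5\right) \left(-3\right)\right)^{2}\right) = - 94 \left(1 + 2 \left(- \frac{15}{4}\right)^{2}\right) = - 94 \left(1 + 2 \cdot \frac{225}{16}\right) = - 94 \left(1 + \frac{225}{8}\right) = \left(-94\right) \frac{233}{8} = - \frac{10951}{4}$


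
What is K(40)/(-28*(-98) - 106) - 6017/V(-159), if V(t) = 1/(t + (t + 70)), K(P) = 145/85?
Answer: 66919918765/44846 ≈ 1.4922e+6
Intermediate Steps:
K(P) = 29/17 (K(P) = 145*(1/85) = 29/17)
V(t) = 1/(70 + 2*t) (V(t) = 1/(t + (70 + t)) = 1/(70 + 2*t))
K(40)/(-28*(-98) - 106) - 6017/V(-159) = 29/(17*(-28*(-98) - 106)) - 6017/(1/(2*(35 - 159))) = 29/(17*(2744 - 106)) - 6017/((½)/(-124)) = (29/17)/2638 - 6017/((½)*(-1/124)) = (29/17)*(1/2638) - 6017/(-1/248) = 29/44846 - 6017*(-248) = 29/44846 + 1492216 = 66919918765/44846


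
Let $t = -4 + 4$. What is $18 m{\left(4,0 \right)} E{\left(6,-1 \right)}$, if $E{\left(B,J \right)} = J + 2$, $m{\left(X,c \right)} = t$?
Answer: $0$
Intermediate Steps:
$t = 0$
$m{\left(X,c \right)} = 0$
$E{\left(B,J \right)} = 2 + J$
$18 m{\left(4,0 \right)} E{\left(6,-1 \right)} = 18 \cdot 0 \left(2 - 1\right) = 0 \cdot 1 = 0$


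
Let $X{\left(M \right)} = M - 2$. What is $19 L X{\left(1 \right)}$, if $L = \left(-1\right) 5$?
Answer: $95$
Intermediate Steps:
$X{\left(M \right)} = -2 + M$
$L = -5$
$19 L X{\left(1 \right)} = 19 \left(-5\right) \left(-2 + 1\right) = \left(-95\right) \left(-1\right) = 95$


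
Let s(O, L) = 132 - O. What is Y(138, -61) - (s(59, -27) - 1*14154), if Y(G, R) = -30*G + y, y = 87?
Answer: 10028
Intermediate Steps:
Y(G, R) = 87 - 30*G (Y(G, R) = -30*G + 87 = 87 - 30*G)
Y(138, -61) - (s(59, -27) - 1*14154) = (87 - 30*138) - ((132 - 1*59) - 1*14154) = (87 - 4140) - ((132 - 59) - 14154) = -4053 - (73 - 14154) = -4053 - 1*(-14081) = -4053 + 14081 = 10028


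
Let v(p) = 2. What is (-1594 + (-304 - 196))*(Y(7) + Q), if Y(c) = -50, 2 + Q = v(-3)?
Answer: 104700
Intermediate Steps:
Q = 0 (Q = -2 + 2 = 0)
(-1594 + (-304 - 196))*(Y(7) + Q) = (-1594 + (-304 - 196))*(-50 + 0) = (-1594 - 500)*(-50) = -2094*(-50) = 104700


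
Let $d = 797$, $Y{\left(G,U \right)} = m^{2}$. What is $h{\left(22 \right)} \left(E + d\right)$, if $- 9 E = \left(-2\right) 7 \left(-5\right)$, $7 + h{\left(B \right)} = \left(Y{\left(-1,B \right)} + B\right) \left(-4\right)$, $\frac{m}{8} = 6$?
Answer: $- \frac{66136033}{9} \approx -7.3484 \cdot 10^{6}$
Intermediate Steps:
$m = 48$ ($m = 8 \cdot 6 = 48$)
$Y{\left(G,U \right)} = 2304$ ($Y{\left(G,U \right)} = 48^{2} = 2304$)
$h{\left(B \right)} = -9223 - 4 B$ ($h{\left(B \right)} = -7 + \left(2304 + B\right) \left(-4\right) = -7 - \left(9216 + 4 B\right) = -9223 - 4 B$)
$E = - \frac{70}{9}$ ($E = - \frac{\left(-2\right) 7 \left(-5\right)}{9} = - \frac{\left(-14\right) \left(-5\right)}{9} = \left(- \frac{1}{9}\right) 70 = - \frac{70}{9} \approx -7.7778$)
$h{\left(22 \right)} \left(E + d\right) = \left(-9223 - 88\right) \left(- \frac{70}{9} + 797\right) = \left(-9223 - 88\right) \frac{7103}{9} = \left(-9311\right) \frac{7103}{9} = - \frac{66136033}{9}$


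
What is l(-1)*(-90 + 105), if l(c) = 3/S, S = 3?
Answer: 15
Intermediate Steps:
l(c) = 1 (l(c) = 3/3 = 3*(⅓) = 1)
l(-1)*(-90 + 105) = 1*(-90 + 105) = 1*15 = 15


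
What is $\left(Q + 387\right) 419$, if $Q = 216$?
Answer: $252657$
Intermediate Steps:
$\left(Q + 387\right) 419 = \left(216 + 387\right) 419 = 603 \cdot 419 = 252657$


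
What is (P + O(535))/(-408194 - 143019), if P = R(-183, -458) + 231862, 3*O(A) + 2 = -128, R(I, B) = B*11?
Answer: -52334/127203 ≈ -0.41142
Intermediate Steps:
R(I, B) = 11*B
O(A) = -130/3 (O(A) = -⅔ + (⅓)*(-128) = -⅔ - 128/3 = -130/3)
P = 226824 (P = 11*(-458) + 231862 = -5038 + 231862 = 226824)
(P + O(535))/(-408194 - 143019) = (226824 - 130/3)/(-408194 - 143019) = (680342/3)/(-551213) = (680342/3)*(-1/551213) = -52334/127203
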